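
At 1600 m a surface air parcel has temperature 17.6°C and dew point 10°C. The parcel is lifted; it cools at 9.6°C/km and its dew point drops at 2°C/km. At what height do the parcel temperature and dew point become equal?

2600 m

T and T_d converge at 9.6 − 2 = 7.6°C per km
Height above start = (17.6 − 10) / 7.6 = 1 km
LCL altitude = 1600 m + 1000 m = 2600 m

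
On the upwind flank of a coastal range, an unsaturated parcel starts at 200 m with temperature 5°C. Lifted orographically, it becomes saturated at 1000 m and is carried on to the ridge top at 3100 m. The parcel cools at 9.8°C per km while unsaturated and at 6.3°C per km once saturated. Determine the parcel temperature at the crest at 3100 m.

-16.07°C

From 200 m to 1000 m (dry): cools by 9.8 × 0.8 = 7.84°C, giving -2.84°C.
From 1000 m to 3100 m (saturated): cools by 6.3 × 2.1 = 13.23°C, giving -16.07°C.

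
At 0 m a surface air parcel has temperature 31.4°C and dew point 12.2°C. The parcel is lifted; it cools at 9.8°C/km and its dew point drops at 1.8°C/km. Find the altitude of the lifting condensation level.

T and T_d converge at 9.8 − 1.8 = 8°C per km
Height above start = (31.4 − 12.2) / 8 = 2.4 km
LCL altitude = 0 m + 2400 m = 2400 m

2400 m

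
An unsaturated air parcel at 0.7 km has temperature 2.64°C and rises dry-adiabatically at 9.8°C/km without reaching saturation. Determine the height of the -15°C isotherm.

2.5 km

Height above start = (2.64 − (-15)) / 9.8 = 1.8 km
Altitude = 700 m + 1800 m = 2500 m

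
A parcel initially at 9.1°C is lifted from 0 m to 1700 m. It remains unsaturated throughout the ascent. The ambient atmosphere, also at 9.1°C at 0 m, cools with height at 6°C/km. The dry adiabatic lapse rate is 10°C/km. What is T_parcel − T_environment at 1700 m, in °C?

Parcel:
  0 → 1700 m (dry, 10°C/km): ΔT = -10 × 1.7 = -17°C → T = -7.9°C
Environment:
  0 → 1700 m (environment, 6°C/km): ΔT = -6 × 1.7 = -10.2°C → T = -1.1°C
T_parcel − T_env = -7.9 − (-1.1) = -6.8°C

-6.8°C (parcel cooler than environment)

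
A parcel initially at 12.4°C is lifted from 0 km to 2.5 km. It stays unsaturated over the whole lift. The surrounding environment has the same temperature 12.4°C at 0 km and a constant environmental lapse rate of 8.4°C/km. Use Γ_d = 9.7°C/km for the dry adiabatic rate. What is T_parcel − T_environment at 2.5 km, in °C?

Parcel:
  0 → 2500 m (dry, 9.7°C/km): ΔT = -9.7 × 2.5 = -24.25°C → T = -11.85°C
Environment:
  0 → 2500 m (environment, 8.4°C/km): ΔT = -8.4 × 2.5 = -21°C → T = -8.6°C
T_parcel − T_env = -11.85 − (-8.6) = -3.25°C

-3.25°C (parcel cooler than environment)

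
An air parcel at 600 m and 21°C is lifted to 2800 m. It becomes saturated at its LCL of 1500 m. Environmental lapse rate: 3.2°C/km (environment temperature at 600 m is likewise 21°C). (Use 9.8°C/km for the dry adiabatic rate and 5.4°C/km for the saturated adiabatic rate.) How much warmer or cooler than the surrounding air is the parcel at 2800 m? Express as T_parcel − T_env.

Parcel:
  600–1500 m, dry: Δz = 0.9 km ⇒ ΔT = -8.82°C; T = 12.18°C
  1500–2800 m, saturated: Δz = 1.3 km ⇒ ΔT = -7.02°C; T = 5.16°C
Environment:
  600–2800 m, environment: Δz = 2.2 km ⇒ ΔT = -7.04°C; T = 13.96°C
T_parcel − T_env = 5.16 − 13.96 = -8.8°C

-8.8°C (parcel cooler than environment)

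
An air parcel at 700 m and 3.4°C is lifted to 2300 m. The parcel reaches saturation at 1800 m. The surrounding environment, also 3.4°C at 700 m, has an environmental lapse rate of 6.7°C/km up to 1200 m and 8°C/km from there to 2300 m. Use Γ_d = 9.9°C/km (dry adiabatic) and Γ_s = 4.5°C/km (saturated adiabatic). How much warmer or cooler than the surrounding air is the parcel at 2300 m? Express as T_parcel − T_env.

Parcel:
  From 700 m to 1800 m (dry): cools by 9.9 × 1.1 = 10.89°C, giving -7.49°C.
  From 1800 m to 2300 m (saturated): cools by 4.5 × 0.5 = 2.25°C, giving -9.74°C.
Environment:
  From 700 m to 1200 m (environment, lower layer): cools by 6.7 × 0.5 = 3.35°C, giving 0.05°C.
  From 1200 m to 2300 m (environment, upper layer): cools by 8 × 1.1 = 8.8°C, giving -8.75°C.
T_parcel − T_env = -9.74 − (-8.75) = -0.99°C

-0.99°C (parcel cooler than environment)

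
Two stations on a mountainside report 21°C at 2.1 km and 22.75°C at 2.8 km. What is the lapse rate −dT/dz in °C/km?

Γ = −ΔT/Δz = (21 − 22.75) / (2800 − 2100) m
  = -1.75°C / 0.7 km = -2.5°C/km

-2.5°C/km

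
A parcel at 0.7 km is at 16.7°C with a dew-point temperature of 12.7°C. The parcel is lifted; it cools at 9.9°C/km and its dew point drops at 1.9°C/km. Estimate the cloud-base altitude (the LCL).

1.2 km

T and T_d converge at 9.9 − 1.9 = 8°C per km
Height above start = (16.7 − 12.7) / 8 = 0.5 km
LCL altitude = 700 m + 500 m = 1200 m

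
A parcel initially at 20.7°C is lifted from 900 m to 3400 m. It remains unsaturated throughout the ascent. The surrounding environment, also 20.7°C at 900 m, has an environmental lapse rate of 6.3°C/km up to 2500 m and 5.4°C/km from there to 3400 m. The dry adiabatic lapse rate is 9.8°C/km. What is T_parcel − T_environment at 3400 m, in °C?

-9.56°C (parcel cooler than environment)

Parcel:
  From 900 m to 3400 m (dry): cools by 9.8 × 2.5 = 24.5°C, giving -3.8°C.
Environment:
  From 900 m to 2500 m (environment, lower layer): cools by 6.3 × 1.6 = 10.08°C, giving 10.62°C.
  From 2500 m to 3400 m (environment, upper layer): cools by 5.4 × 0.9 = 4.86°C, giving 5.76°C.
T_parcel − T_env = -3.8 − 5.76 = -9.56°C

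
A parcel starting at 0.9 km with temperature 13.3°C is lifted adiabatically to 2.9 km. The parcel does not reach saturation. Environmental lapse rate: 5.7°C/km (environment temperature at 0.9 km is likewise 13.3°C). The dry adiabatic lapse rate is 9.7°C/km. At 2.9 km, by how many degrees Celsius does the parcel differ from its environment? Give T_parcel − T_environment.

Parcel:
  900–2900 m, dry: Δz = 2 km ⇒ ΔT = -19.4°C; T = -6.1°C
Environment:
  900–2900 m, environment: Δz = 2 km ⇒ ΔT = -11.4°C; T = 1.9°C
T_parcel − T_env = -6.1 − 1.9 = -8°C

-8°C (parcel cooler than environment)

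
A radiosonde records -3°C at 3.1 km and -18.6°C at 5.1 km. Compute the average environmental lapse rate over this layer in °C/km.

7.8°C/km

Γ = −ΔT/Δz = (-3 − (-18.6)) / (5100 − 3100) m
  = 15.6°C / 2 km = 7.8°C/km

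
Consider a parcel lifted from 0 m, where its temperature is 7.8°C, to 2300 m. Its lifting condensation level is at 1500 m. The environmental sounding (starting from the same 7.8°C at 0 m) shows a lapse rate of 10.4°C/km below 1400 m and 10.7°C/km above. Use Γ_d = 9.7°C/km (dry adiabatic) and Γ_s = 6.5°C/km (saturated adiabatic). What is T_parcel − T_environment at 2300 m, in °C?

+4.44°C (parcel warmer than environment)

Parcel:
  0 → 1500 m (dry, 9.7°C/km): ΔT = -9.7 × 1.5 = -14.55°C → T = -6.75°C
  1500 → 2300 m (saturated, 6.5°C/km): ΔT = -6.5 × 0.8 = -5.2°C → T = -11.95°C
Environment:
  0 → 1400 m (environment, lower layer, 10.4°C/km): ΔT = -10.4 × 1.4 = -14.56°C → T = -6.76°C
  1400 → 2300 m (environment, upper layer, 10.7°C/km): ΔT = -10.7 × 0.9 = -9.63°C → T = -16.39°C
T_parcel − T_env = -11.95 − (-16.39) = +4.44°C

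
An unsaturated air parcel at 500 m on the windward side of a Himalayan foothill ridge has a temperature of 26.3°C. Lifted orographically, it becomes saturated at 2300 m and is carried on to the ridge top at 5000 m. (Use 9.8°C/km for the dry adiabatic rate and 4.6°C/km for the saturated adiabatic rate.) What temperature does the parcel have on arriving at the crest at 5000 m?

From 500 m to 2300 m (dry): cools by 9.8 × 1.8 = 17.64°C, giving 8.66°C.
From 2300 m to 5000 m (saturated): cools by 4.6 × 2.7 = 12.42°C, giving -3.76°C.

-3.76°C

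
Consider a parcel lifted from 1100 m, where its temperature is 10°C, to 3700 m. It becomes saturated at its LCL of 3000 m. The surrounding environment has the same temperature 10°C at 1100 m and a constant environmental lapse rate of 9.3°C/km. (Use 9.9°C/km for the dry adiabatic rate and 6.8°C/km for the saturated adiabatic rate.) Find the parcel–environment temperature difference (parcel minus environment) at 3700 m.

+0.61°C (parcel warmer than environment)

Parcel:
  From 1100 m to 3000 m (dry): cools by 9.9 × 1.9 = 18.81°C, giving -8.81°C.
  From 3000 m to 3700 m (saturated): cools by 6.8 × 0.7 = 4.76°C, giving -13.57°C.
Environment:
  From 1100 m to 3700 m (environment): cools by 9.3 × 2.6 = 24.18°C, giving -14.18°C.
T_parcel − T_env = -13.57 − (-14.18) = +0.61°C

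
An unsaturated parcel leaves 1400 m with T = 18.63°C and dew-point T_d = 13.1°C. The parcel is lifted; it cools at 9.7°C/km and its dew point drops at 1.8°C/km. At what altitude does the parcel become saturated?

2100 m

T and T_d converge at 9.7 − 1.8 = 7.9°C per km
Height above start = (18.63 − 13.1) / 7.9 = 0.7 km
LCL altitude = 1400 m + 700 m = 2100 m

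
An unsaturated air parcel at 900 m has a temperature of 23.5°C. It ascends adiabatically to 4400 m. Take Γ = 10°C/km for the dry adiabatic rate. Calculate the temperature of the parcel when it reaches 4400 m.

From 900 m to 4400 m (dry adiabatic): cools by 10 × 3.5 = 35°C, giving -11.5°C.

-11.5°C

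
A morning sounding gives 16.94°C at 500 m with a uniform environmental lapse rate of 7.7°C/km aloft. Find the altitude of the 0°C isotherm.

2700 m

Height above start = (16.94 − 0) / 7.7 = 2.2 km
Altitude = 500 m + 2200 m = 2700 m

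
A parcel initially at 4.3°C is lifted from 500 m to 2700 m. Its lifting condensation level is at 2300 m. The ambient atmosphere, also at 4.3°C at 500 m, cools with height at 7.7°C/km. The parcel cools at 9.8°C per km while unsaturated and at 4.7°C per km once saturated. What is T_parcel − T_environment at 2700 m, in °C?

-2.58°C (parcel cooler than environment)

Parcel:
  500 → 2300 m (dry, 9.8°C/km): ΔT = -9.8 × 1.8 = -17.64°C → T = -13.34°C
  2300 → 2700 m (saturated, 4.7°C/km): ΔT = -4.7 × 0.4 = -1.88°C → T = -15.22°C
Environment:
  500 → 2700 m (environment, 7.7°C/km): ΔT = -7.7 × 2.2 = -16.94°C → T = -12.64°C
T_parcel − T_env = -15.22 − (-12.64) = -2.58°C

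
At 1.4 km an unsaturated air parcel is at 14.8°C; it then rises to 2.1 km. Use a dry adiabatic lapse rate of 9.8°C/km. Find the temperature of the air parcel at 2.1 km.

1400–2100 m, dry adiabatic: Δz = 0.7 km ⇒ ΔT = -6.86°C; T = 7.94°C

7.94°C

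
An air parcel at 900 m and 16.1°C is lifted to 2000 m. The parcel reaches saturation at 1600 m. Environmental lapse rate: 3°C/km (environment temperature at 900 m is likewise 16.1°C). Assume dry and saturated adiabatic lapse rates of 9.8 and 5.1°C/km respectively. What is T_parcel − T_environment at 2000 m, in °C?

Parcel:
  From 900 m to 1600 m (dry): cools by 9.8 × 0.7 = 6.86°C, giving 9.24°C.
  From 1600 m to 2000 m (saturated): cools by 5.1 × 0.4 = 2.04°C, giving 7.2°C.
Environment:
  From 900 m to 2000 m (environment): cools by 3 × 1.1 = 3.3°C, giving 12.8°C.
T_parcel − T_env = 7.2 − 12.8 = -5.6°C

-5.6°C (parcel cooler than environment)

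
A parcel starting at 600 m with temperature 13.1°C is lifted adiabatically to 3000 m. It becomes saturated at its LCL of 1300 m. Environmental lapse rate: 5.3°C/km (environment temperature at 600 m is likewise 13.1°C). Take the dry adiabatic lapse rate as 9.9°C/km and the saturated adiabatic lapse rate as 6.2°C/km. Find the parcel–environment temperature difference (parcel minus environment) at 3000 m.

-4.75°C (parcel cooler than environment)

Parcel:
  Dry to 1300 m: -9.9 × 0.7 km = -6.93°C, so T = 6.17°C.
  Saturated to 3000 m: -6.2 × 1.7 km = -10.54°C, so T = -4.37°C.
Environment:
  Environment to 3000 m: -5.3 × 2.4 km = -12.72°C, so T = 0.38°C.
T_parcel − T_env = -4.37 − 0.38 = -4.75°C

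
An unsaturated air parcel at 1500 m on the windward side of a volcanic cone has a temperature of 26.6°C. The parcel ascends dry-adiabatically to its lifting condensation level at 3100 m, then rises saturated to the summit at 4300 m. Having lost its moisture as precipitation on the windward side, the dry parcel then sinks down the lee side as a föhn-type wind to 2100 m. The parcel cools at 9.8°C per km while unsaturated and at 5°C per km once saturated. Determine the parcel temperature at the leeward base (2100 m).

26.48°C

1500 → 3100 m (dry, 9.8°C/km): ΔT = -9.8 × 1.6 = -15.68°C → T = 10.92°C
3100 → 4300 m (saturated, 5°C/km): ΔT = -5 × 1.2 = -6°C → T = 4.92°C
4300 → 2100 m (dry descent, 9.8°C/km): ΔT = +9.8 × 2.2 = +21.56°C → T = 26.48°C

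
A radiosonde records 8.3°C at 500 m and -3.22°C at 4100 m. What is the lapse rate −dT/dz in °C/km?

3.2°C/km

Γ = −ΔT/Δz = (8.3 − (-3.22)) / (4100 − 500) m
  = 11.52°C / 3.6 km = 3.2°C/km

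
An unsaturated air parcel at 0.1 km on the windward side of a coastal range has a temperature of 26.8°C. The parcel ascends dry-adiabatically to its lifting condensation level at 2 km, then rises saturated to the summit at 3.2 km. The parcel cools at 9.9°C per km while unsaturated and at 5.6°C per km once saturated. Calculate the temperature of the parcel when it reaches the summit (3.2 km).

1.27°C

From 100 m to 2000 m (dry): cools by 9.9 × 1.9 = 18.81°C, giving 7.99°C.
From 2000 m to 3200 m (saturated): cools by 5.6 × 1.2 = 6.72°C, giving 1.27°C.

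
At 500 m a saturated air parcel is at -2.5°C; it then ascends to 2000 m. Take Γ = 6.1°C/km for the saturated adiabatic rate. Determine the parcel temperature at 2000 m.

-11.65°C

500 → 2000 m (saturated adiabatic, 6.1°C/km): ΔT = -6.1 × 1.5 = -9.15°C → T = -11.65°C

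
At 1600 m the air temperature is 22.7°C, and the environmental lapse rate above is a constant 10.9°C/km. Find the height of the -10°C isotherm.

4600 m

Height above start = (22.7 − (-10)) / 10.9 = 3 km
Altitude = 1600 m + 3000 m = 4600 m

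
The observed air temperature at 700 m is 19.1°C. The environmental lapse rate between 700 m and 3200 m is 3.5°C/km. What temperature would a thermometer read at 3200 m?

From 700 m to 3200 m (environmental): cools by 3.5 × 2.5 = 8.75°C, giving 10.35°C.

10.35°C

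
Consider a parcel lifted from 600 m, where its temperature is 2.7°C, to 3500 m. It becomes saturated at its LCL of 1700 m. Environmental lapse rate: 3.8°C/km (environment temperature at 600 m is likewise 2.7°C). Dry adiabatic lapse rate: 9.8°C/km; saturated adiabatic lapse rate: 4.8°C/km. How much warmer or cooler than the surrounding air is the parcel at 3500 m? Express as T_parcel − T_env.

Parcel:
  Dry to 1700 m: -9.8 × 1.1 km = -10.78°C, so T = -8.08°C.
  Saturated to 3500 m: -4.8 × 1.8 km = -8.64°C, so T = -16.72°C.
Environment:
  Environment to 3500 m: -3.8 × 2.9 km = -11.02°C, so T = -8.32°C.
T_parcel − T_env = -16.72 − (-8.32) = -8.4°C

-8.4°C (parcel cooler than environment)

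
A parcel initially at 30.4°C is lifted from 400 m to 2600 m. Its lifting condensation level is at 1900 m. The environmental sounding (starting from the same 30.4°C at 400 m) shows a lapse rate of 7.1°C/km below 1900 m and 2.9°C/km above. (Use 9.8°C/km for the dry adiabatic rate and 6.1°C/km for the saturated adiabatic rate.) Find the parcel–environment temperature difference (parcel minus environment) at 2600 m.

Parcel:
  Dry to 1900 m: -9.8 × 1.5 km = -14.7°C, so T = 15.7°C.
  Saturated to 2600 m: -6.1 × 0.7 km = -4.27°C, so T = 11.43°C.
Environment:
  Environment, lower layer to 1900 m: -7.1 × 1.5 km = -10.65°C, so T = 19.75°C.
  Environment, upper layer to 2600 m: -2.9 × 0.7 km = -2.03°C, so T = 17.72°C.
T_parcel − T_env = 11.43 − 17.72 = -6.29°C

-6.29°C (parcel cooler than environment)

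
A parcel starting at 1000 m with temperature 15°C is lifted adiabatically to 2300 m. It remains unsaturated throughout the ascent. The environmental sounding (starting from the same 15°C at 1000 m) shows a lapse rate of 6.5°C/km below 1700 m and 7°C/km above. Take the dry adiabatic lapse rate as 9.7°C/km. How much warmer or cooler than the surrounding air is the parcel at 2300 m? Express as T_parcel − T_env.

-3.86°C (parcel cooler than environment)

Parcel:
  1000 → 2300 m (dry, 9.7°C/km): ΔT = -9.7 × 1.3 = -12.61°C → T = 2.39°C
Environment:
  1000 → 1700 m (environment, lower layer, 6.5°C/km): ΔT = -6.5 × 0.7 = -4.55°C → T = 10.45°C
  1700 → 2300 m (environment, upper layer, 7°C/km): ΔT = -7 × 0.6 = -4.2°C → T = 6.25°C
T_parcel − T_env = 2.39 − 6.25 = -3.86°C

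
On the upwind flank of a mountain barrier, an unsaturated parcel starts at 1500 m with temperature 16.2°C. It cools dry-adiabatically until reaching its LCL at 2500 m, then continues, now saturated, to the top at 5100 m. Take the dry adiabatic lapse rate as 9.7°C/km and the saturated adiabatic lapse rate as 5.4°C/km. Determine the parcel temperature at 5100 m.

1500 → 2500 m (dry, 9.7°C/km): ΔT = -9.7 × 1 = -9.7°C → T = 6.5°C
2500 → 5100 m (saturated, 5.4°C/km): ΔT = -5.4 × 2.6 = -14.04°C → T = -7.54°C

-7.54°C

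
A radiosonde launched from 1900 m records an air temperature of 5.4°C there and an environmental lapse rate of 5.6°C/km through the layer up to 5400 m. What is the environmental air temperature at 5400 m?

From 1900 m to 5400 m (environmental): cools by 5.6 × 3.5 = 19.6°C, giving -14.2°C.

-14.2°C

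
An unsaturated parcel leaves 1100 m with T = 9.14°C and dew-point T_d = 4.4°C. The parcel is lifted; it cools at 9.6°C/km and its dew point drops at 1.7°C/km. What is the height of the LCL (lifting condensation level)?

T and T_d converge at 9.6 − 1.7 = 7.9°C per km
Height above start = (9.14 − 4.4) / 7.9 = 0.6 km
LCL altitude = 1100 m + 600 m = 1700 m

1700 m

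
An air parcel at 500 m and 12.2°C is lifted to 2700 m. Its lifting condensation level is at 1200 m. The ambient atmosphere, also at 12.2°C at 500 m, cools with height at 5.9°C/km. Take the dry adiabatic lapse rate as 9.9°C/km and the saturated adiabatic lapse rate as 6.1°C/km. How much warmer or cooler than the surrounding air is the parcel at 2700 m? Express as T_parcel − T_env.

-3.1°C (parcel cooler than environment)

Parcel:
  500–1200 m, dry: Δz = 0.7 km ⇒ ΔT = -6.93°C; T = 5.27°C
  1200–2700 m, saturated: Δz = 1.5 km ⇒ ΔT = -9.15°C; T = -3.88°C
Environment:
  500–2700 m, environment: Δz = 2.2 km ⇒ ΔT = -12.98°C; T = -0.78°C
T_parcel − T_env = -3.88 − (-0.78) = -3.1°C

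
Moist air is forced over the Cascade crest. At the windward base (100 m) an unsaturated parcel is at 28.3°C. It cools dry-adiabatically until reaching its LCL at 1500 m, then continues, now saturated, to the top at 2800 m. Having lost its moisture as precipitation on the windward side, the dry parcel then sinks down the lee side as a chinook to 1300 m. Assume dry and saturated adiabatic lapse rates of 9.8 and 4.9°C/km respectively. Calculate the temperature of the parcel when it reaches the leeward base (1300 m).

100–1500 m, dry: Δz = 1.4 km ⇒ ΔT = -13.72°C; T = 14.58°C
1500–2800 m, saturated: Δz = 1.3 km ⇒ ΔT = -6.37°C; T = 8.21°C
2800–1300 m, dry descent: Δz = 1.5 km ⇒ ΔT = +14.7°C; T = 22.91°C

22.91°C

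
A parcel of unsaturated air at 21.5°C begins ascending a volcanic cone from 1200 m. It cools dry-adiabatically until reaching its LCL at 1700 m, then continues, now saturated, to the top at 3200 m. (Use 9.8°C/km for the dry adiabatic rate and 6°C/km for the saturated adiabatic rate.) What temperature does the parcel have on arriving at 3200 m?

7.6°C

Dry to 1700 m: -9.8 × 0.5 km = -4.9°C, so T = 16.6°C.
Saturated to 3200 m: -6 × 1.5 km = -9°C, so T = 7.6°C.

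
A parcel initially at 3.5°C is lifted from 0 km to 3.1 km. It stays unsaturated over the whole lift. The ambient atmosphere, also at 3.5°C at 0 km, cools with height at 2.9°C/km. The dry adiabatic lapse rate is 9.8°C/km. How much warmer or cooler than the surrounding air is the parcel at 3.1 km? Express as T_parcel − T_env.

-21.39°C (parcel cooler than environment)

Parcel:
  Dry to 3100 m: -9.8 × 3.1 km = -30.38°C, so T = -26.88°C.
Environment:
  Environment to 3100 m: -2.9 × 3.1 km = -8.99°C, so T = -5.49°C.
T_parcel − T_env = -26.88 − (-5.49) = -21.39°C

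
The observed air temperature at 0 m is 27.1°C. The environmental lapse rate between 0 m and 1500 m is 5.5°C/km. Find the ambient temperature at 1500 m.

18.85°C

Environmental to 1500 m: -5.5 × 1.5 km = -8.25°C, so T = 18.85°C.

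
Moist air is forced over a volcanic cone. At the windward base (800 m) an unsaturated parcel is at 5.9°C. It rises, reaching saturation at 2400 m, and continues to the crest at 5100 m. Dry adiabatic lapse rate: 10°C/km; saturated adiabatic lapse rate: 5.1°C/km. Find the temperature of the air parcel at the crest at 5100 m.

From 800 m to 2400 m (dry): cools by 10 × 1.6 = 16°C, giving -10.1°C.
From 2400 m to 5100 m (saturated): cools by 5.1 × 2.7 = 13.77°C, giving -23.87°C.

-23.87°C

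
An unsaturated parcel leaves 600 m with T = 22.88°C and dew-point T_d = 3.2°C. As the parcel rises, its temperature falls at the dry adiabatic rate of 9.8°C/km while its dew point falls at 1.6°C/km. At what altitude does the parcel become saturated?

3000 m

T and T_d converge at 9.8 − 1.6 = 8.2°C per km
Height above start = (22.88 − 3.2) / 8.2 = 2.4 km
LCL altitude = 600 m + 2400 m = 3000 m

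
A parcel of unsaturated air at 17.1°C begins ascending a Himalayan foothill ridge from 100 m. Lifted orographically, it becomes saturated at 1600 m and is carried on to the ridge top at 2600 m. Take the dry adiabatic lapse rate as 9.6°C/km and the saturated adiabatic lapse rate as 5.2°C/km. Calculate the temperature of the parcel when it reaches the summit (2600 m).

100 → 1600 m (dry, 9.6°C/km): ΔT = -9.6 × 1.5 = -14.4°C → T = 2.7°C
1600 → 2600 m (saturated, 5.2°C/km): ΔT = -5.2 × 1 = -5.2°C → T = -2.5°C

-2.5°C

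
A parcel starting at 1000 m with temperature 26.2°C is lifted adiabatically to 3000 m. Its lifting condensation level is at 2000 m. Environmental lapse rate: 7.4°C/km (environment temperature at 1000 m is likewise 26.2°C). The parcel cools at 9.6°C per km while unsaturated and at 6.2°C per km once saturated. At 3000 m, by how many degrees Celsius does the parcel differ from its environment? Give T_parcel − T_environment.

Parcel:
  1000–2000 m, dry: Δz = 1 km ⇒ ΔT = -9.6°C; T = 16.6°C
  2000–3000 m, saturated: Δz = 1 km ⇒ ΔT = -6.2°C; T = 10.4°C
Environment:
  1000–3000 m, environment: Δz = 2 km ⇒ ΔT = -14.8°C; T = 11.4°C
T_parcel − T_env = 10.4 − 11.4 = -1°C

-1°C (parcel cooler than environment)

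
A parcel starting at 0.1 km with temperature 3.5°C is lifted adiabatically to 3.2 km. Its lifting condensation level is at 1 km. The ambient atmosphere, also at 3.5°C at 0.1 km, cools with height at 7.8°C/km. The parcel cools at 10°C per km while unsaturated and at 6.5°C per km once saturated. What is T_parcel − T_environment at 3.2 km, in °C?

Parcel:
  100 → 1000 m (dry, 10°C/km): ΔT = -10 × 0.9 = -9°C → T = -5.5°C
  1000 → 3200 m (saturated, 6.5°C/km): ΔT = -6.5 × 2.2 = -14.3°C → T = -19.8°C
Environment:
  100 → 3200 m (environment, 7.8°C/km): ΔT = -7.8 × 3.1 = -24.18°C → T = -20.68°C
T_parcel − T_env = -19.8 − (-20.68) = +0.88°C

+0.88°C (parcel warmer than environment)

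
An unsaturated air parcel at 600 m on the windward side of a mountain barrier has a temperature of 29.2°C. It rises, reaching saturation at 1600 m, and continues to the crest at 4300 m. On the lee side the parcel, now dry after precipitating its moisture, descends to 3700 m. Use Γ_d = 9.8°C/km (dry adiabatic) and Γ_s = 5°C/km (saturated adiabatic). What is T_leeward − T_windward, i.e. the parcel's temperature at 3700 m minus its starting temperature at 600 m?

600 → 1600 m (dry, 9.8°C/km): ΔT = -9.8 × 1 = -9.8°C → T = 19.4°C
1600 → 4300 m (saturated, 5°C/km): ΔT = -5 × 2.7 = -13.5°C → T = 5.9°C
4300 → 3700 m (dry descent, 9.8°C/km): ΔT = +9.8 × 0.6 = +5.88°C → T = 11.78°C
Net change vs windward start: 11.78 − 29.2 = -17.42°C

-17.42°C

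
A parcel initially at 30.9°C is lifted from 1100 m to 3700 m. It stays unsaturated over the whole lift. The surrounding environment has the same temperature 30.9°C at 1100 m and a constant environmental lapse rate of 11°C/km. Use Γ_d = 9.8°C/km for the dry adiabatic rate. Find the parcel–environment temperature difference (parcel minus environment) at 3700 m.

+3.12°C (parcel warmer than environment)

Parcel:
  From 1100 m to 3700 m (dry): cools by 9.8 × 2.6 = 25.48°C, giving 5.42°C.
Environment:
  From 1100 m to 3700 m (environment): cools by 11 × 2.6 = 28.6°C, giving 2.3°C.
T_parcel − T_env = 5.42 − 2.3 = +3.12°C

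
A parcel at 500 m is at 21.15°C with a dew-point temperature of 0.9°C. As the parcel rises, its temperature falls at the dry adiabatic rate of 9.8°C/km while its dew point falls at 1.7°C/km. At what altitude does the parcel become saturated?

T and T_d converge at 9.8 − 1.7 = 8.1°C per km
Height above start = (21.15 − 0.9) / 8.1 = 2.5 km
LCL altitude = 500 m + 2500 m = 3000 m

3000 m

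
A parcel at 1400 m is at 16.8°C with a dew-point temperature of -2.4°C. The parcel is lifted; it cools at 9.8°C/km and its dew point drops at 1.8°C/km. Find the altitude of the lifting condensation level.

3800 m

T and T_d converge at 9.8 − 1.8 = 8°C per km
Height above start = (16.8 − (-2.4)) / 8 = 2.4 km
LCL altitude = 1400 m + 2400 m = 3800 m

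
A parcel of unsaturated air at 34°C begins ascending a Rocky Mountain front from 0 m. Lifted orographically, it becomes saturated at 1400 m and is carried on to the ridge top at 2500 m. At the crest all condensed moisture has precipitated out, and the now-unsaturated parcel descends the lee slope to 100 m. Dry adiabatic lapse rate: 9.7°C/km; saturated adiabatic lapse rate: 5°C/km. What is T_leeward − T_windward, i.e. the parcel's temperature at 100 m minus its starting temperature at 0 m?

From 0 m to 1400 m (dry): cools by 9.7 × 1.4 = 13.58°C, giving 20.42°C.
From 1400 m to 2500 m (saturated): cools by 5 × 1.1 = 5.5°C, giving 14.92°C.
From 2500 m to 100 m (dry descent): warms by 9.7 × 2.4 = 23.28°C, giving 38.2°C.
Net change vs windward start: 38.2 − 34 = +4.2°C

+4.2°C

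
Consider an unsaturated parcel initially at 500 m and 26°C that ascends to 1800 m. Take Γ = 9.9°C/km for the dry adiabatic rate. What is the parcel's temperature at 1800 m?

13.13°C

500–1800 m, dry adiabatic: Δz = 1.3 km ⇒ ΔT = -12.87°C; T = 13.13°C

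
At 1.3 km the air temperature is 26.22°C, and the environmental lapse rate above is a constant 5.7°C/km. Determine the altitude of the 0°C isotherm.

Height above start = (26.22 − 0) / 5.7 = 4.6 km
Altitude = 1300 m + 4600 m = 5900 m

5.9 km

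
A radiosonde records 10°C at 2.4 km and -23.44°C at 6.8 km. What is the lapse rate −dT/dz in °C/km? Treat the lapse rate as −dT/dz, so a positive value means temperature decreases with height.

7.6°C/km

Γ = −ΔT/Δz = (10 − (-23.44)) / (6800 − 2400) m
  = 33.44°C / 4.4 km = 7.6°C/km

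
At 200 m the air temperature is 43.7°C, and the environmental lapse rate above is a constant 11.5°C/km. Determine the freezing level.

4000 m

Height above start = (43.7 − 0) / 11.5 = 3.8 km
Altitude = 200 m + 3800 m = 4000 m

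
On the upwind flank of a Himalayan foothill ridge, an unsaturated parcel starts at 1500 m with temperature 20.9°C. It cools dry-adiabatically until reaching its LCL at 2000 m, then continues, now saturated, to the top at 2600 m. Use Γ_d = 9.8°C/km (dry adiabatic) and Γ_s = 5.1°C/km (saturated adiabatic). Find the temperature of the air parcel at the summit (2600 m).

From 1500 m to 2000 m (dry): cools by 9.8 × 0.5 = 4.9°C, giving 16°C.
From 2000 m to 2600 m (saturated): cools by 5.1 × 0.6 = 3.06°C, giving 12.94°C.

12.94°C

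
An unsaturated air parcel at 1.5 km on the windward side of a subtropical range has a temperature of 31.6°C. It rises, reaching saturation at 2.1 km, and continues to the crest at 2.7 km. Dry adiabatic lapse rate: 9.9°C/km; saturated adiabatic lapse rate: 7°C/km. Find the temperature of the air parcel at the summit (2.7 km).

Dry to 2100 m: -9.9 × 0.6 km = -5.94°C, so T = 25.66°C.
Saturated to 2700 m: -7 × 0.6 km = -4.2°C, so T = 21.46°C.

21.46°C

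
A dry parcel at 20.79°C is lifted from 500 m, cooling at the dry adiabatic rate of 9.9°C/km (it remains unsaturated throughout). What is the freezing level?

2600 m

Height above start = (20.79 − 0) / 9.9 = 2.1 km
Altitude = 500 m + 2100 m = 2600 m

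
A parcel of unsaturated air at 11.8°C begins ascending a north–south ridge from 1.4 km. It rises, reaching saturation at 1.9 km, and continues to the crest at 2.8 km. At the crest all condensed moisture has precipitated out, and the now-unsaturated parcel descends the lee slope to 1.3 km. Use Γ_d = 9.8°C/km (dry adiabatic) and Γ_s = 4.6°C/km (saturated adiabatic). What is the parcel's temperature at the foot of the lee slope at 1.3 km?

From 1400 m to 1900 m (dry): cools by 9.8 × 0.5 = 4.9°C, giving 6.9°C.
From 1900 m to 2800 m (saturated): cools by 4.6 × 0.9 = 4.14°C, giving 2.76°C.
From 2800 m to 1300 m (dry descent): warms by 9.8 × 1.5 = 14.7°C, giving 17.46°C.

17.46°C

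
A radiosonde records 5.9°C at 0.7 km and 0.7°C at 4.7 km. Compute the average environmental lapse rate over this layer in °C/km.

Γ = −ΔT/Δz = (5.9 − 0.7) / (4700 − 700) m
  = 5.2°C / 4 km = 1.3°C/km

1.3°C/km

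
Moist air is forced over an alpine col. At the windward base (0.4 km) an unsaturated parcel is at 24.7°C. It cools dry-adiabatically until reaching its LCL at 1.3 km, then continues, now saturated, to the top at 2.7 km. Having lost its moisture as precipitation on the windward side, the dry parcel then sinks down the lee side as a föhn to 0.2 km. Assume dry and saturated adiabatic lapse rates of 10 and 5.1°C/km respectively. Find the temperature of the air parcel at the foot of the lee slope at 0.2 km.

33.56°C

From 400 m to 1300 m (dry): cools by 10 × 0.9 = 9°C, giving 15.7°C.
From 1300 m to 2700 m (saturated): cools by 5.1 × 1.4 = 7.14°C, giving 8.56°C.
From 2700 m to 200 m (dry descent): warms by 10 × 2.5 = 25°C, giving 33.56°C.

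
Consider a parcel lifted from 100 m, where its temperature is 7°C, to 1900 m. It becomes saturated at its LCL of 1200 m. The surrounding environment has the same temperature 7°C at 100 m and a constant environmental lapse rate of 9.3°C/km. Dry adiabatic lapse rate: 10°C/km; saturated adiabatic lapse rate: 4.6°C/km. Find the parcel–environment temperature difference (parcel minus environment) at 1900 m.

Parcel:
  100 → 1200 m (dry, 10°C/km): ΔT = -10 × 1.1 = -11°C → T = -4°C
  1200 → 1900 m (saturated, 4.6°C/km): ΔT = -4.6 × 0.7 = -3.22°C → T = -7.22°C
Environment:
  100 → 1900 m (environment, 9.3°C/km): ΔT = -9.3 × 1.8 = -16.74°C → T = -9.74°C
T_parcel − T_env = -7.22 − (-9.74) = +2.52°C

+2.52°C (parcel warmer than environment)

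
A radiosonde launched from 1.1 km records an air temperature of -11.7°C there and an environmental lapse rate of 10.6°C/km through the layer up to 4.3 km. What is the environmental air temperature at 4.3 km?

-45.62°C

From 1100 m to 4300 m (environmental): cools by 10.6 × 3.2 = 33.92°C, giving -45.62°C.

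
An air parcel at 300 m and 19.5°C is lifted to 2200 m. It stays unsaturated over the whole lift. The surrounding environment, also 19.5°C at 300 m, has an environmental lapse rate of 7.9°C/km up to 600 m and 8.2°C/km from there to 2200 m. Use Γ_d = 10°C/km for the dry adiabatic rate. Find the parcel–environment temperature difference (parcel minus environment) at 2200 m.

-3.51°C (parcel cooler than environment)

Parcel:
  Dry to 2200 m: -10 × 1.9 km = -19°C, so T = 0.5°C.
Environment:
  Environment, lower layer to 600 m: -7.9 × 0.3 km = -2.37°C, so T = 17.13°C.
  Environment, upper layer to 2200 m: -8.2 × 1.6 km = -13.12°C, so T = 4.01°C.
T_parcel − T_env = 0.5 − 4.01 = -3.51°C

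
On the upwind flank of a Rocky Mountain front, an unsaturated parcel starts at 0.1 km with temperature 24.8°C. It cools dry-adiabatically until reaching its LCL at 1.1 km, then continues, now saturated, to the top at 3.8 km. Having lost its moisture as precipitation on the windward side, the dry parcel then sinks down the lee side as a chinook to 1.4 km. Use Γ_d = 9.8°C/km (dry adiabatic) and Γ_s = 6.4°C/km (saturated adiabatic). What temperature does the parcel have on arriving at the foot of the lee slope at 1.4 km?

Dry to 1100 m: -9.8 × 1 km = -9.8°C, so T = 15°C.
Saturated to 3800 m: -6.4 × 2.7 km = -17.28°C, so T = -2.28°C.
Dry descent to 1400 m: +9.8 × 2.4 km = +23.52°C, so T = 21.24°C.

21.24°C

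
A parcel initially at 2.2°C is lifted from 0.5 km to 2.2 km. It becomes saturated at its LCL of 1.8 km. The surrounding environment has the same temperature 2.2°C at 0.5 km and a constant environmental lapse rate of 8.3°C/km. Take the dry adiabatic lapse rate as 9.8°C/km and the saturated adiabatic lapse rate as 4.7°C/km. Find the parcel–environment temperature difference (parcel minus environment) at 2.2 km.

Parcel:
  500–1800 m, dry: Δz = 1.3 km ⇒ ΔT = -12.74°C; T = -10.54°C
  1800–2200 m, saturated: Δz = 0.4 km ⇒ ΔT = -1.88°C; T = -12.42°C
Environment:
  500–2200 m, environment: Δz = 1.7 km ⇒ ΔT = -14.11°C; T = -11.91°C
T_parcel − T_env = -12.42 − (-11.91) = -0.51°C

-0.51°C (parcel cooler than environment)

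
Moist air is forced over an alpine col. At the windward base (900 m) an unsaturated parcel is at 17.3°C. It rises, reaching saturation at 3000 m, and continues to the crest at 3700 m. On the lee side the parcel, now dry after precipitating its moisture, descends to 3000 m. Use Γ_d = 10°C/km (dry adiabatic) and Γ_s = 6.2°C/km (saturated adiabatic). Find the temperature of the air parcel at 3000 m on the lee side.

-1.04°C

From 900 m to 3000 m (dry): cools by 10 × 2.1 = 21°C, giving -3.7°C.
From 3000 m to 3700 m (saturated): cools by 6.2 × 0.7 = 4.34°C, giving -8.04°C.
From 3700 m to 3000 m (dry descent): warms by 10 × 0.7 = 7°C, giving -1.04°C.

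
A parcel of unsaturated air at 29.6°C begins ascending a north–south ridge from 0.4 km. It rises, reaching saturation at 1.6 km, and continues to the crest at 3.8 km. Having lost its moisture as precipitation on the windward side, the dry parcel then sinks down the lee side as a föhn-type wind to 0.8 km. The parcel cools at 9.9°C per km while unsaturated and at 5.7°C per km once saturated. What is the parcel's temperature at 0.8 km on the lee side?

34.88°C

400–1600 m, dry: Δz = 1.2 km ⇒ ΔT = -11.88°C; T = 17.72°C
1600–3800 m, saturated: Δz = 2.2 km ⇒ ΔT = -12.54°C; T = 5.18°C
3800–800 m, dry descent: Δz = 3 km ⇒ ΔT = +29.7°C; T = 34.88°C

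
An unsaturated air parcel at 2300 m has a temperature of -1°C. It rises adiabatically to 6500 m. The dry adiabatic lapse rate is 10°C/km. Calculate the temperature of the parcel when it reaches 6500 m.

2300–6500 m, dry adiabatic: Δz = 4.2 km ⇒ ΔT = -42°C; T = -43°C

-43°C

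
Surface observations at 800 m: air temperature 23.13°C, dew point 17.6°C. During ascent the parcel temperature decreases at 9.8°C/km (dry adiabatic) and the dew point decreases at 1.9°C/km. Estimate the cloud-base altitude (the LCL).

T and T_d converge at 9.8 − 1.9 = 7.9°C per km
Height above start = (23.13 − 17.6) / 7.9 = 0.7 km
LCL altitude = 800 m + 700 m = 1500 m

1500 m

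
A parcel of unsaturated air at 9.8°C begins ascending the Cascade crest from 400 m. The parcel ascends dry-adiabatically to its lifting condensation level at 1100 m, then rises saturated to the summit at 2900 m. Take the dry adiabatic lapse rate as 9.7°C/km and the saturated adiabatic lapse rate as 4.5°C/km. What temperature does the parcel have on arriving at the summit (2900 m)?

-5.09°C

400–1100 m, dry: Δz = 0.7 km ⇒ ΔT = -6.79°C; T = 3.01°C
1100–2900 m, saturated: Δz = 1.8 km ⇒ ΔT = -8.1°C; T = -5.09°C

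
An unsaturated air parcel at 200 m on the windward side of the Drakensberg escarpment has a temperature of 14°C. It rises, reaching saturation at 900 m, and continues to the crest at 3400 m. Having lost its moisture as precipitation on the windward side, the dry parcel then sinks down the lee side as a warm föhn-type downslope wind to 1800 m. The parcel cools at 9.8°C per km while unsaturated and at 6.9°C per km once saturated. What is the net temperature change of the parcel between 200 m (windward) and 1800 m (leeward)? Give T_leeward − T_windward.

200–900 m, dry: Δz = 0.7 km ⇒ ΔT = -6.86°C; T = 7.14°C
900–3400 m, saturated: Δz = 2.5 km ⇒ ΔT = -17.25°C; T = -10.11°C
3400–1800 m, dry descent: Δz = 1.6 km ⇒ ΔT = +15.68°C; T = 5.57°C
Net change vs windward start: 5.57 − 14 = -8.43°C

-8.43°C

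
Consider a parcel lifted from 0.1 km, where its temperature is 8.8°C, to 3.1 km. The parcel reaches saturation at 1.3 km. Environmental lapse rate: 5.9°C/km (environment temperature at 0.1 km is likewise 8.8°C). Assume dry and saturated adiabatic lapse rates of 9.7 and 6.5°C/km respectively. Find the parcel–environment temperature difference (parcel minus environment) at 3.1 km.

-5.64°C (parcel cooler than environment)

Parcel:
  100–1300 m, dry: Δz = 1.2 km ⇒ ΔT = -11.64°C; T = -2.84°C
  1300–3100 m, saturated: Δz = 1.8 km ⇒ ΔT = -11.7°C; T = -14.54°C
Environment:
  100–3100 m, environment: Δz = 3 km ⇒ ΔT = -17.7°C; T = -8.9°C
T_parcel − T_env = -14.54 − (-8.9) = -5.64°C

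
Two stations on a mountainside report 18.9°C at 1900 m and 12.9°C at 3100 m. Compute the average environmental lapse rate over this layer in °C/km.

5°C/km

Γ = −ΔT/Δz = (18.9 − 12.9) / (3100 − 1900) m
  = 6°C / 1.2 km = 5°C/km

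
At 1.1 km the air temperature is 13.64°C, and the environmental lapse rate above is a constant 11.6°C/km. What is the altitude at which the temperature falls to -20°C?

4 km

Height above start = (13.64 − (-20)) / 11.6 = 2.9 km
Altitude = 1100 m + 2900 m = 4000 m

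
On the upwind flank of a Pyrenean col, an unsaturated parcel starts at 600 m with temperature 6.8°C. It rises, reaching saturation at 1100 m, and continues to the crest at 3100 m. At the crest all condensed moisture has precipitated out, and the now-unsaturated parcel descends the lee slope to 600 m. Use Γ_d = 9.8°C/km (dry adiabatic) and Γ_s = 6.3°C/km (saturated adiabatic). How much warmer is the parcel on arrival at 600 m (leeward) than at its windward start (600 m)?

600 → 1100 m (dry, 9.8°C/km): ΔT = -9.8 × 0.5 = -4.9°C → T = 1.9°C
1100 → 3100 m (saturated, 6.3°C/km): ΔT = -6.3 × 2 = -12.6°C → T = -10.7°C
3100 → 600 m (dry descent, 9.8°C/km): ΔT = +9.8 × 2.5 = +24.5°C → T = 13.8°C
Net change vs windward start: 13.8 − 6.8 = +7°C

+7°C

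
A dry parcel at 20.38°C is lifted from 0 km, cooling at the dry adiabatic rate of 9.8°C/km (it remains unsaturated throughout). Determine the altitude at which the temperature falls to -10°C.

Height above start = (20.38 − (-10)) / 9.8 = 3.1 km
Altitude = 0 m + 3100 m = 3100 m

3.1 km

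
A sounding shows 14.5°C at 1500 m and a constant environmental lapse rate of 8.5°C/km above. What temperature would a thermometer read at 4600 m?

-11.85°C

Environmental to 4600 m: -8.5 × 3.1 km = -26.35°C, so T = -11.85°C.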